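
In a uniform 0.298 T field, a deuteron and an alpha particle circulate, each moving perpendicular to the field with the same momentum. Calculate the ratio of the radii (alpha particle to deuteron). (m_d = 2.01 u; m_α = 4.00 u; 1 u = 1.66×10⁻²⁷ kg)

ratio ≈ 0.500

r = p/(qB) ⇒ at equal p, r ∝ 1/q.
r_{alpha particle}/r_{deuteron} = 0.500.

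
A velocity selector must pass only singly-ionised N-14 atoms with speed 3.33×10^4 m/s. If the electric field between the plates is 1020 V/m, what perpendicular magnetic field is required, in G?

B ≈ 306 G

qE = qvB ⇒ B = E/v = (1020) / (3.33×10^4) = 0.0306 T.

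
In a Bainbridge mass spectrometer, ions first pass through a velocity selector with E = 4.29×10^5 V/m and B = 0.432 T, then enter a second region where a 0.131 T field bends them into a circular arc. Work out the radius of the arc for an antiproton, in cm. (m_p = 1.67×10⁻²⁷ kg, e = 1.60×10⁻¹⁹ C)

The selector passes v = E/B = 4.29×10^5/0.432 = 9.93×10^5 m/s.
In the deflection region, r = mv/(qB₂) = (1.67×10^-27)(9.93×10^5) / [(1×1.60×10^-19)(0.131)] = 0.0791 m.

r ≈ 7.91 cm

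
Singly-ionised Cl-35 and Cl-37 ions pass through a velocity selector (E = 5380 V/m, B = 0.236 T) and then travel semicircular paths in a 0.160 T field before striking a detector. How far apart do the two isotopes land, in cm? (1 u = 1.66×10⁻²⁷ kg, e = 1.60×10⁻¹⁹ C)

Δd ≈ 0.591 cm

Both emerge at v = E/B₁ = 2.28×10^4 m/s.
r = mv/(qB₂), so r₁ = 0.05174 m and r₂ = 0.05469 m, giving Δr = 2.96×10^-3 m.
After a semicircle each ion lands a diameter 2r from the entry slit, so the separation is 2Δr = 5.91×10^-3 m.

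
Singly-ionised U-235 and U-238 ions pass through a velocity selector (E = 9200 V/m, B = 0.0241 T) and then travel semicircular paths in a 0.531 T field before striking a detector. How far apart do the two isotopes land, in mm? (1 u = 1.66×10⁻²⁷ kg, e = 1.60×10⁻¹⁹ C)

Both emerge at v = E/B₁ = 3.82×10^5 m/s.
r = mv/(qB₂), so r₁ = 1.7528 m and r₂ = 1.7752 m, giving Δr = 0.0224 m.
After a semicircle each ion lands a diameter 2r from the entry slit, so the separation is 2Δr = 0.0448 m.

Δd ≈ 44.8 mm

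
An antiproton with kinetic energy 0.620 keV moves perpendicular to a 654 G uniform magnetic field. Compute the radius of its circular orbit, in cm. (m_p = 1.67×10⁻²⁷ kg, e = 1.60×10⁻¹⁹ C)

Convert the energy: K = 0.620 keV = 9.92×10^-17 J.
v = √(2K/m) = √(2·9.92×10^-17/1.67×10^-27) = 3.45×10^5 m/s.
r = mv/(qB) = (1.67×10^-27)(3.45×10^5) / [(1×1.60×10^-19)(0.0654)] = 0.0550 m.

r ≈ 5.50 cm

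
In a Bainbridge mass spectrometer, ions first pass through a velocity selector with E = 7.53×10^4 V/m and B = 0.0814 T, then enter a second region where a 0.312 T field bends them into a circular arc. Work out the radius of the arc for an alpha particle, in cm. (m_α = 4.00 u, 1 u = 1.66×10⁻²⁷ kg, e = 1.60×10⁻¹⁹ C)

The selector passes v = E/B = 7.53×10^4/0.0814 = 9.25×10^5 m/s.
In the deflection region, r = mv/(qB₂) = (6.64×10^-27)(9.25×10^5) / [(2×1.60×10^-19)(0.312)] = 0.0615 m.

r ≈ 6.15 cm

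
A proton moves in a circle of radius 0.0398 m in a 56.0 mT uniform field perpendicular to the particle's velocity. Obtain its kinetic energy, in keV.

K ≈ 0.238 keV

v = qBr/m = (1×1.60×10^-19)(0.0560)(0.0398) / (1.67×10^-27) = 2.14×10^5 m/s.
K = ½mv² = 0.5·(1.67×10^-27)·(2.14×10^5)² = 3.81×10^-17 J = 0.238 keV.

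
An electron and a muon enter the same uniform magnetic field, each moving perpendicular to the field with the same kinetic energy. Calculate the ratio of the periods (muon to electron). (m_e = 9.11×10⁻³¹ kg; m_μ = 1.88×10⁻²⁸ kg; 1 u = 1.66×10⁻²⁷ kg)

T = 2πm/(qB) is independent of speed, so T₂/T₁ = (m₂/q₂)/(m₁/q₁).
T_{muon}/T_{electron} = (1.88×10^-28/1e) / (9.11×10^-31/1e) = 206.

ratio ≈ 206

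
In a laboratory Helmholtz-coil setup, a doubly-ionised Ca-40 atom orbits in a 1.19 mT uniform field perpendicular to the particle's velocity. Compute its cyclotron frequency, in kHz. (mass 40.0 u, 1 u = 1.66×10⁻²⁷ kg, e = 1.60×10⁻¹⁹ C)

f ≈ 0.913 kHz

f = qB/(2πm) = (2×1.60×10^-19)(1.19×10^-3) / [2π(6.64×10^-26)] = 913 Hz.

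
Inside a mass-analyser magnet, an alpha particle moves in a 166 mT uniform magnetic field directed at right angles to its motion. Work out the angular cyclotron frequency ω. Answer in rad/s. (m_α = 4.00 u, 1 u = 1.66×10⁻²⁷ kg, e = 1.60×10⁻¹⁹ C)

ω = qB/m = (2×1.60×10^-19)(0.166) / (6.64×10^-27) = 8.00×10^6 rad/s.

ω ≈ 8.00×10^6 rad/s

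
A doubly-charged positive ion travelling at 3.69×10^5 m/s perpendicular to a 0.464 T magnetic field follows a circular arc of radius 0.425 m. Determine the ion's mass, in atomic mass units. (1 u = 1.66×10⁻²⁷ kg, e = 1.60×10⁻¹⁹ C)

m ≈ 103 u

qvB = mv²/r ⇒ m = qBr/v.
m = (2×1.60×10^-19)(0.464)(0.425) / (3.69×10^5) = 1.71×10^-25 kg = 103 u.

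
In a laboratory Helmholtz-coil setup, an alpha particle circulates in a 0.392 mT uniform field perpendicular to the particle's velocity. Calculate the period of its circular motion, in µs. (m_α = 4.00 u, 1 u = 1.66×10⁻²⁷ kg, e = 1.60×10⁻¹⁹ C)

The cyclotron period is independent of speed: T = 2πm/(qB).
T = 2π(6.64×10^-27) / [(2×1.60×10^-19)(3.92×10^-4)] = 3.33×10^-4 s.

T ≈ 333 µs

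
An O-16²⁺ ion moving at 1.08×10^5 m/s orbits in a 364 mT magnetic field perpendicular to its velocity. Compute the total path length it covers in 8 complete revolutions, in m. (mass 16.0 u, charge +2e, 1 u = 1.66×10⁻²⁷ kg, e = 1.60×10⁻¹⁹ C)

L ≈ 1.24 m

r = mv/(qB) = 0.0246 m, so one revolution covers 2πr = 0.155 m.
In 8 revolutions: L = 8·2πr = 1.24 m.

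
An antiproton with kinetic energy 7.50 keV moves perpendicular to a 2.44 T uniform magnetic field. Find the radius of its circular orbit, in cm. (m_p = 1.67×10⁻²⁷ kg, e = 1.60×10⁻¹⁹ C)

r ≈ 0.513 cm

Convert the energy: K = 7.50 keV = 1.20×10^-15 J.
v = √(2K/m) = √(2·1.20×10^-15/1.67×10^-27) = 1.20×10^6 m/s.
r = mv/(qB) = (1.67×10^-27)(1.20×10^6) / [(1×1.60×10^-19)(2.44)] = 5.13×10^-3 m.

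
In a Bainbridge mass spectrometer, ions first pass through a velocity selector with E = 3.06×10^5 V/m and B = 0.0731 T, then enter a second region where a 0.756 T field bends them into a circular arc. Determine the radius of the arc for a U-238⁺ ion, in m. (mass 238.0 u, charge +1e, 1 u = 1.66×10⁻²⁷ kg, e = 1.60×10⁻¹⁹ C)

The selector passes v = E/B = 3.06×10^5/0.0731 = 4.19×10^6 m/s.
In the deflection region, r = mv/(qB₂) = (3.95×10^-25)(4.19×10^6) / [(1×1.60×10^-19)(0.756)] = 13.7 m.

r ≈ 13.7 m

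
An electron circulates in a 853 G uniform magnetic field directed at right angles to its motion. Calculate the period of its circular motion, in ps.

The cyclotron period is independent of speed: T = 2πm/(qB).
T = 2π(9.11×10^-31) / [(1×1.60×10^-19)(0.0853)] = 4.19×10^-10 s.

T ≈ 419 ps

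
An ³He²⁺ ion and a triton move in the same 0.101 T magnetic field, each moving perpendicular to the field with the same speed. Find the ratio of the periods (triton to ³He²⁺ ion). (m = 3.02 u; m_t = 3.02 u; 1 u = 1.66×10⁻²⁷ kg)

ratio ≈ 2.00

T = 2πm/(qB) is independent of speed, so T₂/T₁ = (m₂/q₂)/(m₁/q₁).
T_{triton}/T_{³He²⁺ ion} = (5.01×10^-27/1e) / (5.01×10^-27/2e) = 2.00.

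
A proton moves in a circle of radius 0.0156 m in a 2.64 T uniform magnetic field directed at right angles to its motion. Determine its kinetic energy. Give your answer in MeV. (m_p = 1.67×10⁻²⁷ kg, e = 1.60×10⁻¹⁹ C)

v = qBr/m = (1×1.60×10^-19)(2.64)(0.0156) / (1.67×10^-27) = 3.95×10^6 m/s.
K = ½mv² = 0.5·(1.67×10^-27)·(3.95×10^6)² = 1.30×10^-14 J = 0.0813 MeV.

K ≈ 0.0813 MeV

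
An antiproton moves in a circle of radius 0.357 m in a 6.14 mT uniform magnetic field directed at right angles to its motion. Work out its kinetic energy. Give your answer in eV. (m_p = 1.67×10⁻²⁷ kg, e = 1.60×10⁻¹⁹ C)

v = qBr/m = (1×1.60×10^-19)(6.14×10^-3)(0.357) / (1.67×10^-27) = 2.10×10^5 m/s.
K = ½mv² = 0.5·(1.67×10^-27)·(2.10×10^5)² = 3.68×10^-17 J = 230 eV.

K ≈ 230 eV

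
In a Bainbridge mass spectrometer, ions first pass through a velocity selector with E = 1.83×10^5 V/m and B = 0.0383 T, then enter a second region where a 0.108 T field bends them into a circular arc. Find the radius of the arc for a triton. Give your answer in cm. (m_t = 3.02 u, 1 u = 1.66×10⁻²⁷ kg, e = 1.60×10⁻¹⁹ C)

The selector passes v = E/B = 1.83×10^5/0.0383 = 4.78×10^6 m/s.
In the deflection region, r = mv/(qB₂) = (5.01×10^-27)(4.78×10^6) / [(1×1.60×10^-19)(0.108)] = 1.39 m.

r ≈ 139 cm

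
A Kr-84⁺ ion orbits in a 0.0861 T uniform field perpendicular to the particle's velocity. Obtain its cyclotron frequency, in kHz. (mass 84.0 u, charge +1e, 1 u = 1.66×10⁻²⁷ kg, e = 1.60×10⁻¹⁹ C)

f = qB/(2πm) = (1×1.60×10^-19)(0.0861) / [2π(1.39×10^-25)] = 1.57×10^4 Hz.

f ≈ 15.7 kHz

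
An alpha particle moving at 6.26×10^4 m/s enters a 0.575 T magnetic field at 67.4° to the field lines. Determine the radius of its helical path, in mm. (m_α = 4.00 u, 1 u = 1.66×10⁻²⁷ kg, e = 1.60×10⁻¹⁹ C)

Only the perpendicular component v⊥ = v sin67.4° = 5.78×10^4 m/s is bent by the field.
r = m v⊥ /(qB) = (6.64×10^-27)(5.78×10^4) / [(2×1.60×10^-19)(0.575)] = 2.09×10^-3 m.

r ≈ 2.09 mm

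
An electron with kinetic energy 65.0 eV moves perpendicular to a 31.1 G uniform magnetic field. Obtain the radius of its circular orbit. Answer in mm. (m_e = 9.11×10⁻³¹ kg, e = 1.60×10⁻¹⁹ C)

Convert the energy: K = 65.0 eV = 1.04×10^-17 J.
v = √(2K/m) = √(2·1.04×10^-17/9.11×10^-31) = 4.78×10^6 m/s.
r = mv/(qB) = (9.11×10^-31)(4.78×10^6) / [(1×1.60×10^-19)(3.11×10^-3)] = 8.75×10^-3 m.

r ≈ 8.75 mm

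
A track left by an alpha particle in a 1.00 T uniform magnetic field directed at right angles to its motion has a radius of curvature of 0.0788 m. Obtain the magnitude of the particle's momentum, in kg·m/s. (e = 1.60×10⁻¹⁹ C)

Since qvB = mv²/r, the momentum p = mv = qBr.
p = (2×1.60×10^-19)(1.00)(0.0788) = 2.52×10^-20 kg·m/s.

p ≈ 2.52×10^-20 kg·m/s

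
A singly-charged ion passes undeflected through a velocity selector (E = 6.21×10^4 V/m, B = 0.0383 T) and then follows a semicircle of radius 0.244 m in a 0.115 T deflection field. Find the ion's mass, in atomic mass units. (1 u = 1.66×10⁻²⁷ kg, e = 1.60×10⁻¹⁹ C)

v = E/B₁ = 1.62×10^6 m/s.
From r = mv/(qB₂), m = qB₂r/v = (1×1.60×10^-19)(0.115)(0.244) / (1.62×10^6) = 2.77×10^-27 kg.
In atomic mass units: m = 2.77×10^-27 / 1.66×10^-27 = 1.67 u.

m ≈ 1.67 u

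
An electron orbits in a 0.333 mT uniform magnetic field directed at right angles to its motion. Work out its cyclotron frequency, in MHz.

f = qB/(2πm) = (1×1.60×10^-19)(3.33×10^-4) / [2π(9.11×10^-31)] = 9.31×10^6 Hz.

f ≈ 9.31 MHz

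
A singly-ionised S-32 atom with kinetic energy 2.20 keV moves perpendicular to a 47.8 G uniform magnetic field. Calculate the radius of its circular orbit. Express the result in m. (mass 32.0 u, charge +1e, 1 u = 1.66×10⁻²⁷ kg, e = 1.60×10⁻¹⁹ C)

Convert the energy: K = 2.20 keV = 3.52×10^-16 J.
v = √(2K/m) = √(2·3.52×10^-16/5.31×10^-26) = 1.15×10^5 m/s.
r = mv/(qB) = (5.31×10^-26)(1.15×10^5) / [(1×1.60×10^-19)(4.78×10^-3)] = 8.00 m.

r ≈ 8.00 m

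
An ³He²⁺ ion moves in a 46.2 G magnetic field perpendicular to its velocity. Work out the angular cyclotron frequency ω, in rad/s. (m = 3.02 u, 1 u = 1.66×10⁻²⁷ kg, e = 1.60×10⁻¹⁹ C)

ω = qB/m = (2×1.60×10^-19)(4.62×10^-3) / (5.01×10^-27) = 2.95×10^5 rad/s.

ω ≈ 2.95×10^5 rad/s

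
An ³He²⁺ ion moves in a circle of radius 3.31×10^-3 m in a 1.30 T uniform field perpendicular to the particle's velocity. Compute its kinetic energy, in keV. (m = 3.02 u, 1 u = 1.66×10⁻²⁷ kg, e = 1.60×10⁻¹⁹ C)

K ≈ 1.18 keV

v = qBr/m = (2×1.60×10^-19)(1.30)(3.31×10^-3) / (5.01×10^-27) = 2.75×10^5 m/s.
K = ½mv² = 0.5·(5.01×10^-27)·(2.75×10^5)² = 1.89×10^-16 J = 1.18 keV.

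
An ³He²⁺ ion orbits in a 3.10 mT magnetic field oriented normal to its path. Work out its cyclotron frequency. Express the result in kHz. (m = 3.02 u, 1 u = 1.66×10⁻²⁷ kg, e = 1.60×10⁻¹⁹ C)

f = qB/(2πm) = (2×1.60×10^-19)(3.10×10^-3) / [2π(5.01×10^-27)] = 3.15×10^4 Hz.

f ≈ 31.5 kHz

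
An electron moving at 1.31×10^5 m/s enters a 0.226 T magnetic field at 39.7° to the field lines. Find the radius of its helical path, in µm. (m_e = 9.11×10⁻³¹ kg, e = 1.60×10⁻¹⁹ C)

Only the perpendicular component v⊥ = v sin39.7° = 8.37×10^4 m/s is bent by the field.
r = m v⊥ /(qB) = (9.11×10^-31)(8.37×10^4) / [(1×1.60×10^-19)(0.226)] = 2.11×10^-6 m.

r ≈ 2.11 µm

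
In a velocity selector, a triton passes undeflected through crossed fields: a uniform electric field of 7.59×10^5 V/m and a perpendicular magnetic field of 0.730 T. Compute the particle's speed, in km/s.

v ≈ 1040 km/s

For zero net force, qE = qvB, so v = E/B.
v = (7.59×10^5) / (0.730) = 1.04×10^6 m/s.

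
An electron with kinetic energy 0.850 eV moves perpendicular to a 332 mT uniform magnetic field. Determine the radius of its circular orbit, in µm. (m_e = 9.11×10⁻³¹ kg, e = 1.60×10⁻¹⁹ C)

r ≈ 9.37 µm

Convert the energy: K = 0.850 eV = 1.36×10^-19 J.
v = √(2K/m) = √(2·1.36×10^-19/9.11×10^-31) = 5.46×10^5 m/s.
r = mv/(qB) = (9.11×10^-31)(5.46×10^5) / [(1×1.60×10^-19)(0.332)] = 9.37×10^-6 m.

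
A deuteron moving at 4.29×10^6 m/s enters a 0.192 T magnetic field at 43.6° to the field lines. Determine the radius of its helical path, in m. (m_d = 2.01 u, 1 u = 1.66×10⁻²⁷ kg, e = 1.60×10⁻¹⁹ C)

Only the perpendicular component v⊥ = v sin43.6° = 2.96×10^6 m/s is bent by the field.
r = m v⊥ /(qB) = (3.34×10^-27)(2.96×10^6) / [(1×1.60×10^-19)(0.192)] = 0.321 m.

r ≈ 0.321 m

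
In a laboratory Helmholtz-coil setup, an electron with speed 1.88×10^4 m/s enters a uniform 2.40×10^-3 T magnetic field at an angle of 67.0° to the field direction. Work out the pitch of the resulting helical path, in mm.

pitch ≈ 0.109 mm

The velocity component along B is v∥ = v cos67.0° = 7350 m/s.
The cyclotron period T = 2πm/(qB) = 1.49×10^-8 s is set by m, q, B alone.
Pitch = v∥·T = (7350)(1.49×10^-8) = 1.09×10^-4 m.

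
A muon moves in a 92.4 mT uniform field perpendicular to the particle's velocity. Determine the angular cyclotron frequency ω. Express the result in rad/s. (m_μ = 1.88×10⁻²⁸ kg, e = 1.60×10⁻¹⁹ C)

ω ≈ 7.86×10^7 rad/s

ω = qB/m = (1×1.60×10^-19)(0.0924) / (1.88×10^-28) = 7.86×10^7 rad/s.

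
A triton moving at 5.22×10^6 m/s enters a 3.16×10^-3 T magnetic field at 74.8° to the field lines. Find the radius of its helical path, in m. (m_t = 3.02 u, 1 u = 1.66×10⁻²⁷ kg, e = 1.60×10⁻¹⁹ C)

Only the perpendicular component v⊥ = v sin74.8° = 5.04×10^6 m/s is bent by the field.
r = m v⊥ /(qB) = (5.01×10^-27)(5.04×10^6) / [(1×1.60×10^-19)(3.16×10^-3)] = 49.9 m.

r ≈ 49.9 m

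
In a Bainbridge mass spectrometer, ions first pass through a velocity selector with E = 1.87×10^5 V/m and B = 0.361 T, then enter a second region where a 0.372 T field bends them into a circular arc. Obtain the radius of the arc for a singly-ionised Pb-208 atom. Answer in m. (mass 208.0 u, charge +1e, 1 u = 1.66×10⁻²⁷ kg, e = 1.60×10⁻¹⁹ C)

r ≈ 3.00 m

The selector passes v = E/B = 1.87×10^5/0.361 = 5.18×10^5 m/s.
In the deflection region, r = mv/(qB₂) = (3.45×10^-25)(5.18×10^5) / [(1×1.60×10^-19)(0.372)] = 3.00 m.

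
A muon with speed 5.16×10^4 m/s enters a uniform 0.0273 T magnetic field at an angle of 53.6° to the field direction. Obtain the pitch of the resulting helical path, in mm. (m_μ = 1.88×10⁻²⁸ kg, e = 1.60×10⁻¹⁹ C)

pitch ≈ 8.28 mm

The velocity component along B is v∥ = v cos53.6° = 3.06×10^4 m/s.
The cyclotron period T = 2πm/(qB) = 2.70×10^-7 s is set by m, q, B alone.
Pitch = v∥·T = (3.06×10^4)(2.70×10^-7) = 8.28×10^-3 m.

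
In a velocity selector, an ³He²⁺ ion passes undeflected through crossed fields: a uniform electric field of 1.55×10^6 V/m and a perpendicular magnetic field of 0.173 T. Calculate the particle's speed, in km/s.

v ≈ 8960 km/s

For zero net force, qE = qvB, so v = E/B.
v = (1.55×10^6) / (0.173) = 8.96×10^6 m/s.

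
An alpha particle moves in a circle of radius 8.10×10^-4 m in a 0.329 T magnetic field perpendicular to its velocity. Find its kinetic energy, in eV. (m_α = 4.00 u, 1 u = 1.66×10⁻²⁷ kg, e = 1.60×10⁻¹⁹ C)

K ≈ 3.42 eV

v = qBr/m = (2×1.60×10^-19)(0.329)(8.10×10^-4) / (6.64×10^-27) = 1.28×10^4 m/s.
K = ½mv² = 0.5·(6.64×10^-27)·(1.28×10^4)² = 5.48×10^-19 J = 3.42 eV.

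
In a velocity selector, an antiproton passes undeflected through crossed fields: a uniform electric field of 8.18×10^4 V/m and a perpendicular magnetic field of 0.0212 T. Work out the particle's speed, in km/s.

For zero net force, qE = qvB, so v = E/B.
v = (8.18×10^4) / (0.0212) = 3.86×10^6 m/s.

v ≈ 3860 km/s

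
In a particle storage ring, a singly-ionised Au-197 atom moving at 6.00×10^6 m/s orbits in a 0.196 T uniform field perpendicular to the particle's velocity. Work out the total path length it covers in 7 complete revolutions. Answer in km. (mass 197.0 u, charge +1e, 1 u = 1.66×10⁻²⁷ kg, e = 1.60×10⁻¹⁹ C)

r = mv/(qB) = 62.6 m, so one revolution covers 2πr = 393 m.
In 7 revolutions: L = 7·2πr = 2750 m.

L ≈ 2.75 km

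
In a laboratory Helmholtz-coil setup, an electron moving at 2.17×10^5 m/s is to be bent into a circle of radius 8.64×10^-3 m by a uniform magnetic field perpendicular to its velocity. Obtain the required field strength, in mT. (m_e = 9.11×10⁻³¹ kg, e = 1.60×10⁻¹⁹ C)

qvB = mv²/r gives B = mv/(qr).
B = (9.11×10^-31)(2.17×10^5) / [(1×1.60×10^-19)(8.64×10^-3)] = 1.43×10^-4 T.

B ≈ 0.143 mT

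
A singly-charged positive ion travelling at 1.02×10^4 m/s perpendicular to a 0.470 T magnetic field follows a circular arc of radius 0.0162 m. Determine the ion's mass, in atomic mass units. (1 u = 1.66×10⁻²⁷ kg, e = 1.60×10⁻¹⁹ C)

qvB = mv²/r ⇒ m = qBr/v.
m = (1×1.60×10^-19)(0.470)(0.0162) / (1.02×10^4) = 1.19×10^-25 kg = 71.9 u.

m ≈ 71.9 u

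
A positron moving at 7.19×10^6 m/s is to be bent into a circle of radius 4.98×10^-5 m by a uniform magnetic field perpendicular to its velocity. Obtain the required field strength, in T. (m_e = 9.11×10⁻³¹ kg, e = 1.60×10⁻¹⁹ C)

qvB = mv²/r gives B = mv/(qr).
B = (9.11×10^-31)(7.19×10^6) / [(1×1.60×10^-19)(4.98×10^-5)] = 0.822 T.

B ≈ 0.822 T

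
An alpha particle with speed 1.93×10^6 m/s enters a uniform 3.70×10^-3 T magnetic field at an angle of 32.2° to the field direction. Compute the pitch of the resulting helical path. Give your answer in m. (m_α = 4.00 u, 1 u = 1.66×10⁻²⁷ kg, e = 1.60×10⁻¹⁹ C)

The velocity component along B is v∥ = v cos32.2° = 1.63×10^6 m/s.
The cyclotron period T = 2πm/(qB) = 3.52×10^-5 s is set by m, q, B alone.
Pitch = v∥·T = (1.63×10^6)(3.52×10^-5) = 57.5 m.

pitch ≈ 57.5 m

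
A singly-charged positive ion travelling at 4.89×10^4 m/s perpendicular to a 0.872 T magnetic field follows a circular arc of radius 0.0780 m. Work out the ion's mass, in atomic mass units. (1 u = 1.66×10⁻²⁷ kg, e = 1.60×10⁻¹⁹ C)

m ≈ 134 u

qvB = mv²/r ⇒ m = qBr/v.
m = (1×1.60×10^-19)(0.872)(0.0780) / (4.89×10^4) = 2.23×10^-25 kg = 134 u.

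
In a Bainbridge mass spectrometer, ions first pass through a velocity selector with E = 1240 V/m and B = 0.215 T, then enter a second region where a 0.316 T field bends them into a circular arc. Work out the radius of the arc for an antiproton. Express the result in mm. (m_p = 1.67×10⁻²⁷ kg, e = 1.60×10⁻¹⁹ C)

r ≈ 0.190 mm

The selector passes v = E/B = 1240/0.215 = 5770 m/s.
In the deflection region, r = mv/(qB₂) = (1.67×10^-27)(5770) / [(1×1.60×10^-19)(0.316)] = 1.90×10^-4 m.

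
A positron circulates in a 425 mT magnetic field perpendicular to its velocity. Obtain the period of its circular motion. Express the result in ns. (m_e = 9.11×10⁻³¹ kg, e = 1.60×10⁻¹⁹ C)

The cyclotron period is independent of speed: T = 2πm/(qB).
T = 2π(9.11×10^-31) / [(1×1.60×10^-19)(0.425)] = 8.42×10^-11 s.

T ≈ 0.0842 ns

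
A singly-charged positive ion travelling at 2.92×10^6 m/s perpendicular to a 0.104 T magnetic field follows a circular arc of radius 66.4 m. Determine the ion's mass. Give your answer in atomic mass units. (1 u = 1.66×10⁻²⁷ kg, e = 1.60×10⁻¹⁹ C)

m ≈ 228 u

qvB = mv²/r ⇒ m = qBr/v.
m = (1×1.60×10^-19)(0.104)(66.4) / (2.92×10^6) = 3.78×10^-25 kg = 228 u.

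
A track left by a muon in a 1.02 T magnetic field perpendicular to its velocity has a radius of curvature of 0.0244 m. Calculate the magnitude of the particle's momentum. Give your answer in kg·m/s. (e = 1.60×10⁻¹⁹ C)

Since qvB = mv²/r, the momentum p = mv = qBr.
p = (1×1.60×10^-19)(1.02)(0.0244) = 3.98×10^-21 kg·m/s.

p ≈ 3.98×10^-21 kg·m/s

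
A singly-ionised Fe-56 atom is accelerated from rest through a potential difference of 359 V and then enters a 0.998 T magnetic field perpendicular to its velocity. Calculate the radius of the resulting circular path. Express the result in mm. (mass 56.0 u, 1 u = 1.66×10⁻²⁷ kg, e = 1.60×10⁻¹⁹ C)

r ≈ 20.5 mm

The kinetic energy gained is K = qV = (1×1.60×10^-19)(359) = 5.74×10^-17 J.
v = √(2K/m) = 3.52×10^4 m/s.
r = mv/(qB) = (9.30×10^-26)(3.52×10^4) / [(1×1.60×10^-19)(0.998)] = 0.0205 m.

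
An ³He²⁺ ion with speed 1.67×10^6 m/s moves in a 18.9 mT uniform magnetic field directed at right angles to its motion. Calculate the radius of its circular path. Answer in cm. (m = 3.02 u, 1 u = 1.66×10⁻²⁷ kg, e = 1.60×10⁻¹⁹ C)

The magnetic force provides the centripetal force: qvB = mv²/r, so r = mv/(qB).
r = (5.01×10^-27 kg)(1.67×10^6 m/s) / [(2×1.60×10^-19 C)(0.0189 T)] = 1.38 m.

r ≈ 138 cm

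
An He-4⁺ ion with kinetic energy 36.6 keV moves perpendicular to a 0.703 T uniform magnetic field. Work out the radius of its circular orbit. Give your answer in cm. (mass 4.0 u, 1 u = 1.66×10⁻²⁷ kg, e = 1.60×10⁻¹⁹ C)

Convert the energy: K = 36.6 keV = 5.86×10^-15 J.
v = √(2K/m) = √(2·5.86×10^-15/6.64×10^-27) = 1.33×10^6 m/s.
r = mv/(qB) = (6.64×10^-27)(1.33×10^6) / [(1×1.60×10^-19)(0.703)] = 0.0784 m.

r ≈ 7.84 cm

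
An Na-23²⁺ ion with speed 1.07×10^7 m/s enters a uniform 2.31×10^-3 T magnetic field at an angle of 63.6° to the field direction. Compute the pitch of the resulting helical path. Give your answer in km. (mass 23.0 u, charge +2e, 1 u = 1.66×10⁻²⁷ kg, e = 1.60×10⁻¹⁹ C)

pitch ≈ 1.54 km

The velocity component along B is v∥ = v cos63.6° = 4.76×10^6 m/s.
The cyclotron period T = 2πm/(qB) = 3.25×10^-4 s is set by m, q, B alone.
Pitch = v∥·T = (4.76×10^6)(3.25×10^-4) = 1540 m.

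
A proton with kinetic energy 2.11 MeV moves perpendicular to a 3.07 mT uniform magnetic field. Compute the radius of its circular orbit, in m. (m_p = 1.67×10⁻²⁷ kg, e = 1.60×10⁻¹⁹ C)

Convert the energy: K = 2.11 MeV = 3.38×10^-13 J.
v = √(2K/m) = √(2·3.38×10^-13/1.67×10^-27) = 2.01×10^7 m/s.
r = mv/(qB) = (1.67×10^-27)(2.01×10^7) / [(1×1.60×10^-19)(3.07×10^-3)] = 68.4 m.

r ≈ 68.4 m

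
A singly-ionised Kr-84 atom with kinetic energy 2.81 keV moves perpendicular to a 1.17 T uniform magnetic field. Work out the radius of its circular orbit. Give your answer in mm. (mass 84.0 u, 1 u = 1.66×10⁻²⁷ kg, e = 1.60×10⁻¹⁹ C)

Convert the energy: K = 2.81 keV = 4.50×10^-16 J.
v = √(2K/m) = √(2·4.50×10^-16/1.39×10^-25) = 8.03×10^4 m/s.
r = mv/(qB) = (1.39×10^-25)(8.03×10^4) / [(1×1.60×10^-19)(1.17)] = 0.0598 m.

r ≈ 59.8 mm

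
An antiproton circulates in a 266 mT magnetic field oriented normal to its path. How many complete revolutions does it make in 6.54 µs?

N = 26

T = 2πm/(qB) = 2π(1.67×10^-27) / [(1×1.60×10^-19)(0.266)] = 2.4654×10^-7 s.
N = t/T = 6.54×10^-6 / 2.4654×10^-7 ≈ 26.53, so 26 complete revolutions.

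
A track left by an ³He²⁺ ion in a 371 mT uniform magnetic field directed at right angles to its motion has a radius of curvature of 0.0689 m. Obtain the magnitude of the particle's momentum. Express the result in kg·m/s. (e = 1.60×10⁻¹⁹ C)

p ≈ 8.18×10^-21 kg·m/s

Since qvB = mv²/r, the momentum p = mv = qBr.
p = (2×1.60×10^-19)(0.371)(0.0689) = 8.18×10^-21 kg·m/s.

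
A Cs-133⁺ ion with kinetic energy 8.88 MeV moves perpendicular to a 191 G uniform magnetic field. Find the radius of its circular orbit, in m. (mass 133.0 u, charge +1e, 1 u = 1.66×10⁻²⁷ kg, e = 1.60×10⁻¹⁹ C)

Convert the energy: K = 8.88 MeV = 1.42×10^-12 J.
v = √(2K/m) = √(2·1.42×10^-12/2.21×10^-25) = 3.59×10^6 m/s.
r = mv/(qB) = (2.21×10^-25)(3.59×10^6) / [(1×1.60×10^-19)(0.0191)] = 259 m.

r ≈ 259 m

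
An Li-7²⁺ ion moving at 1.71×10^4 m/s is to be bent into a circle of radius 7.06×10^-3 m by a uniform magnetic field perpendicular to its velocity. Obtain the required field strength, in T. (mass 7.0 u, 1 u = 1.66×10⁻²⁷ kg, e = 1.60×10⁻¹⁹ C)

qvB = mv²/r gives B = mv/(qr).
B = (1.16×10^-26)(1.71×10^4) / [(2×1.60×10^-19)(7.06×10^-3)] = 0.0880 T.

B ≈ 0.0880 T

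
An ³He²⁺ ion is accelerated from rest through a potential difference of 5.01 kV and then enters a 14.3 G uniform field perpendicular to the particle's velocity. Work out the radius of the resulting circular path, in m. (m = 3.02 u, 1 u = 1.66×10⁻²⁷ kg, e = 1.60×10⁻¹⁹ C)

The kinetic energy gained is K = qV = (2×1.60×10^-19)(5010) = 1.60×10^-15 J.
v = √(2K/m) = 8.00×10^5 m/s.
r = mv/(qB) = (5.01×10^-27)(8.00×10^5) / [(2×1.60×10^-19)(1.43×10^-3)] = 8.76 m.

r ≈ 8.76 m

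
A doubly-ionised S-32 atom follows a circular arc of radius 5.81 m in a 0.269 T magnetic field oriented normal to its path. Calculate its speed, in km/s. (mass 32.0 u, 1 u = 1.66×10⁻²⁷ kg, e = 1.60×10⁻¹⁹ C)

From qvB = mv²/r, v = qBr/m.
v = (2×1.60×10^-19)(0.269)(5.81) / (5.31×10^-26) = 9.41×10^6 m/s.

v ≈ 9410 km/s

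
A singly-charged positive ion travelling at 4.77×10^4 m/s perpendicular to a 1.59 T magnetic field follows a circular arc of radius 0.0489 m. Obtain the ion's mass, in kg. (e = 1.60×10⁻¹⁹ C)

m ≈ 2.61×10^-25 kg

qvB = mv²/r ⇒ m = qBr/v.
m = (1×1.60×10^-19)(1.59)(0.0489) / (4.77×10^4) = 2.61×10^-25 kg.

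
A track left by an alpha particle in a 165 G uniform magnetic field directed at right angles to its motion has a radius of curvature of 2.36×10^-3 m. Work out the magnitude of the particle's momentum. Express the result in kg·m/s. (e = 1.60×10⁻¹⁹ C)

Since qvB = mv²/r, the momentum p = mv = qBr.
p = (2×1.60×10^-19)(0.0165)(2.36×10^-3) = 1.25×10^-23 kg·m/s.

p ≈ 1.25×10^-23 kg·m/s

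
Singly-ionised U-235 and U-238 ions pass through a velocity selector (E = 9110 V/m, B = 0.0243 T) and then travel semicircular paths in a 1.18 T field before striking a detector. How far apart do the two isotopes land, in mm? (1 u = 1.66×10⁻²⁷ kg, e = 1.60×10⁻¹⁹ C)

Δd ≈ 19.8 mm

Both emerge at v = E/B₁ = 3.75×10^5 m/s.
r = mv/(qB₂), so r₁ = 0.77462 m and r₂ = 0.78450 m, giving Δr = 9.89×10^-3 m.
After a semicircle each ion lands a diameter 2r from the entry slit, so the separation is 2Δr = 0.0198 m.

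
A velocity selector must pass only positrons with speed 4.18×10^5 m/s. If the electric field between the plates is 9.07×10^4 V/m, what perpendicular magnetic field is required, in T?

qE = qvB ⇒ B = E/v = (9.07×10^4) / (4.18×10^5) = 0.217 T.

B ≈ 0.217 T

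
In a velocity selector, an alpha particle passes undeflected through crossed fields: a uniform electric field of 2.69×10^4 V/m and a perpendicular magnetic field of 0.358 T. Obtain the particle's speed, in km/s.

v ≈ 75.1 km/s

For zero net force, qE = qvB, so v = E/B.
v = (2.69×10^4) / (0.358) = 7.51×10^4 m/s.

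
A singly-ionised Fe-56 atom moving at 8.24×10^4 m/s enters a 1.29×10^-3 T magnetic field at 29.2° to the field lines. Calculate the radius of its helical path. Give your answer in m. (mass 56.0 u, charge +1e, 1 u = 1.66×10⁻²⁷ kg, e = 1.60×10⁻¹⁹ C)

Only the perpendicular component v⊥ = v sin29.2° = 4.02×10^4 m/s is bent by the field.
r = m v⊥ /(qB) = (9.30×10^-26)(4.02×10^4) / [(1×1.60×10^-19)(1.29×10^-3)] = 18.1 m.

r ≈ 18.1 m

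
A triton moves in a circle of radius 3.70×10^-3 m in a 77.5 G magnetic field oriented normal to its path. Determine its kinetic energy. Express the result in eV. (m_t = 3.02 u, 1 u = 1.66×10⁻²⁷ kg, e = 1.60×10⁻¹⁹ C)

v = qBr/m = (1×1.60×10^-19)(7.75×10^-3)(3.70×10^-3) / (5.01×10^-27) = 915 m/s.
K = ½mv² = 0.5·(5.01×10^-27)·(915)² = 2.10×10^-21 J = 0.0131 eV.

K ≈ 0.0131 eV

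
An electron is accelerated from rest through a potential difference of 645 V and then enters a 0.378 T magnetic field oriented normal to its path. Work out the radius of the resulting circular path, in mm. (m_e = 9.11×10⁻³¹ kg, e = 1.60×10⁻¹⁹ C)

The kinetic energy gained is K = qV = (1×1.60×10^-19)(645) = 1.03×10^-16 J.
v = √(2K/m) = 1.51×10^7 m/s.
r = mv/(qB) = (9.11×10^-31)(1.51×10^7) / [(1×1.60×10^-19)(0.378)] = 2.27×10^-4 m.

r ≈ 0.227 mm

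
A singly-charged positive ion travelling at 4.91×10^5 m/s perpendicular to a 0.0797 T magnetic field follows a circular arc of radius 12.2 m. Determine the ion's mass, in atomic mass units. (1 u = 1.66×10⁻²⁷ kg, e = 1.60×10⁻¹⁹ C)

m ≈ 191 u

qvB = mv²/r ⇒ m = qBr/v.
m = (1×1.60×10^-19)(0.0797)(12.2) / (4.91×10^5) = 3.17×10^-25 kg = 191 u.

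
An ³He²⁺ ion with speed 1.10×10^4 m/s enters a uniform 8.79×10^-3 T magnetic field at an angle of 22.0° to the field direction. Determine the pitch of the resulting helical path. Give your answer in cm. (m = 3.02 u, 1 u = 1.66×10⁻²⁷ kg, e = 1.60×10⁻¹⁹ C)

The velocity component along B is v∥ = v cos22.0° = 1.02×10^4 m/s.
The cyclotron period T = 2πm/(qB) = 1.12×10^-5 s is set by m, q, B alone.
Pitch = v∥·T = (1.02×10^4)(1.12×10^-5) = 0.114 m.

pitch ≈ 11.4 cm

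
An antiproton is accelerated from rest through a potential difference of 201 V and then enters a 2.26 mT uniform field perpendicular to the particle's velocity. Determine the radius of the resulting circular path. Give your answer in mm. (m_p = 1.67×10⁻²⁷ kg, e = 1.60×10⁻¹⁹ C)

The kinetic energy gained is K = qV = (1×1.60×10^-19)(201) = 3.22×10^-17 J.
v = √(2K/m) = 1.96×10^5 m/s.
r = mv/(qB) = (1.67×10^-27)(1.96×10^5) / [(1×1.60×10^-19)(2.26×10^-3)] = 0.906 m.

r ≈ 906 mm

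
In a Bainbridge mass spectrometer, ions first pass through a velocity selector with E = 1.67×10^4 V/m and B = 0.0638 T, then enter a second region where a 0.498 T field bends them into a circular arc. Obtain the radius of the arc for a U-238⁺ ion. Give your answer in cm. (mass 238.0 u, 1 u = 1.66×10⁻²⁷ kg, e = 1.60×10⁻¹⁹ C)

The selector passes v = E/B = 1.67×10^4/0.0638 = 2.62×10^5 m/s.
In the deflection region, r = mv/(qB₂) = (3.95×10^-25)(2.62×10^5) / [(1×1.60×10^-19)(0.498)] = 1.30 m.

r ≈ 130 cm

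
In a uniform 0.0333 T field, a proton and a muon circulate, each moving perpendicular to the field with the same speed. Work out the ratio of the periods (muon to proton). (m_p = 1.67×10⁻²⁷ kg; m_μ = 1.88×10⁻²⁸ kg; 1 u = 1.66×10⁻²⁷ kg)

ratio ≈ 0.113

T = 2πm/(qB) is independent of speed, so T₂/T₁ = (m₂/q₂)/(m₁/q₁).
T_{muon}/T_{proton} = (1.88×10^-28/1e) / (1.67×10^-27/1e) = 0.113.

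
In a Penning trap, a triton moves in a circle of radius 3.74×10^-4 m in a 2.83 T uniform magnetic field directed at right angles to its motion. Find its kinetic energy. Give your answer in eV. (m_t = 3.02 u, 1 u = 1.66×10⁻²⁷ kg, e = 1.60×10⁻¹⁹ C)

K ≈ 17.9 eV

v = qBr/m = (1×1.60×10^-19)(2.83)(3.74×10^-4) / (5.01×10^-27) = 3.38×10^4 m/s.
K = ½mv² = 0.5·(5.01×10^-27)·(3.38×10^4)² = 2.86×10^-18 J = 17.9 eV.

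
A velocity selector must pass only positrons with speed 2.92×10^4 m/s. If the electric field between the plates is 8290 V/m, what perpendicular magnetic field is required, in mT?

B ≈ 284 mT

qE = qvB ⇒ B = E/v = (8290) / (2.92×10^4) = 0.284 T.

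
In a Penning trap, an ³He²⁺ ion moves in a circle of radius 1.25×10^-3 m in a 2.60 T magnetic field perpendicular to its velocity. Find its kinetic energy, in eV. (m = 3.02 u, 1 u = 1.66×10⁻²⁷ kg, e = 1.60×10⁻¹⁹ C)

K ≈ 674 eV

v = qBr/m = (2×1.60×10^-19)(2.60)(1.25×10^-3) / (5.01×10^-27) = 2.07×10^5 m/s.
K = ½mv² = 0.5·(5.01×10^-27)·(2.07×10^5)² = 1.08×10^-16 J = 674 eV.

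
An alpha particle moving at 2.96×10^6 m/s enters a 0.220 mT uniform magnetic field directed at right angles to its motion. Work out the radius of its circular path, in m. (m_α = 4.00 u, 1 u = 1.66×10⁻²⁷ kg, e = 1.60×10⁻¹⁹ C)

r ≈ 279 m

The magnetic force provides the centripetal force: qvB = mv²/r, so r = mv/(qB).
r = (6.64×10^-27 kg)(2.96×10^6 m/s) / [(2×1.60×10^-19 C)(2.20×10^-4 T)] = 279 m.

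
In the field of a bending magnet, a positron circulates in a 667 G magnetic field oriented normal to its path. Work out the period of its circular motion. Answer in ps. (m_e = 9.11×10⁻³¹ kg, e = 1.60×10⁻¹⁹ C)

The cyclotron period is independent of speed: T = 2πm/(qB).
T = 2π(9.11×10^-31) / [(1×1.60×10^-19)(0.0667)] = 5.36×10^-10 s.

T ≈ 536 ps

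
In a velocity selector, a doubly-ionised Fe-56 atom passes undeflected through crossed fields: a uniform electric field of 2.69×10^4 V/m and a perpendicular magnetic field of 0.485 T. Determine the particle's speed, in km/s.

v ≈ 55.5 km/s

For zero net force, qE = qvB, so v = E/B.
v = (2.69×10^4) / (0.485) = 5.55×10^4 m/s.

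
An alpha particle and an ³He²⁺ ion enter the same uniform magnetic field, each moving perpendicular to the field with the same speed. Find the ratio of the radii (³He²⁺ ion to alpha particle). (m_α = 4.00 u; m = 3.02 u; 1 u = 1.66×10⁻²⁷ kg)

r = mv/(qB) ⇒ at equal v, r ∝ m/q.
r_{³He²⁺ ion}/r_{alpha particle} = 0.755.

ratio ≈ 0.755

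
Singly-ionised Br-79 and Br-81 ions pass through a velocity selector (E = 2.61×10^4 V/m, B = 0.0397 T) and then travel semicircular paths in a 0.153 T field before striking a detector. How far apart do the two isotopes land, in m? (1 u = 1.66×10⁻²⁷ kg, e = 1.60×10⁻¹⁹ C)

Δd ≈ 0.178 m

Both emerge at v = E/B₁ = 6.57×10^5 m/s.
r = mv/(qB₂), so r₁ = 3.5219 m and r₂ = 3.6110 m, giving Δr = 0.0892 m.
After a semicircle each ion lands a diameter 2r from the entry slit, so the separation is 2Δr = 0.178 m.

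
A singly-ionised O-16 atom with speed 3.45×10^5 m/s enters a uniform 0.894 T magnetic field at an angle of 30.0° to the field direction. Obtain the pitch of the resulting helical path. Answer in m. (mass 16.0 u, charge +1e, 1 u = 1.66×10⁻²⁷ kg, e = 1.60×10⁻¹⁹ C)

pitch ≈ 0.349 m

The velocity component along B is v∥ = v cos30.0° = 2.99×10^5 m/s.
The cyclotron period T = 2πm/(qB) = 1.17×10^-6 s is set by m, q, B alone.
Pitch = v∥·T = (2.99×10^5)(1.17×10^-6) = 0.349 m.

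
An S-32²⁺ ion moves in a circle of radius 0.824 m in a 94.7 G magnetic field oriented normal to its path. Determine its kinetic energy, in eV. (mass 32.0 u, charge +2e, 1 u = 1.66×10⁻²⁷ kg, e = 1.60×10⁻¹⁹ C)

K ≈ 367 eV

v = qBr/m = (2×1.60×10^-19)(9.47×10^-3)(0.824) / (5.31×10^-26) = 4.70×10^4 m/s.
K = ½mv² = 0.5·(5.31×10^-26)·(4.70×10^4)² = 5.87×10^-17 J = 367 eV.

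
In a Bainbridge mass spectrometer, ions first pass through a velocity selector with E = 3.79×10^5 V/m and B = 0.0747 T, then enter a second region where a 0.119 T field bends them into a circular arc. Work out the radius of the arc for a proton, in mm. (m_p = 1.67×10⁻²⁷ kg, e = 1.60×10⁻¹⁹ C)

The selector passes v = E/B = 3.79×10^5/0.0747 = 5.07×10^6 m/s.
In the deflection region, r = mv/(qB₂) = (1.67×10^-27)(5.07×10^6) / [(1×1.60×10^-19)(0.119)] = 0.445 m.

r ≈ 445 mm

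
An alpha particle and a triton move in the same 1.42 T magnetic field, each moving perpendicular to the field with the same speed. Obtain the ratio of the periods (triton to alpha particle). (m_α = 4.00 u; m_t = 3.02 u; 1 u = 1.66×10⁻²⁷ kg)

T = 2πm/(qB) is independent of speed, so T₂/T₁ = (m₂/q₂)/(m₁/q₁).
T_{triton}/T_{alpha particle} = (5.01×10^-27/1e) / (6.64×10^-27/2e) = 1.51.

ratio ≈ 1.51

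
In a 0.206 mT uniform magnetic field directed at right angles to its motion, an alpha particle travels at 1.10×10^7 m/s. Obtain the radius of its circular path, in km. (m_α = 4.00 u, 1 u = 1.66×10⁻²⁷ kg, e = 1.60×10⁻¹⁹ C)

r ≈ 1.11 km

The magnetic force provides the centripetal force: qvB = mv²/r, so r = mv/(qB).
r = (6.64×10^-27 kg)(1.10×10^7 m/s) / [(2×1.60×10^-19 C)(2.06×10^-4 T)] = 1110 m.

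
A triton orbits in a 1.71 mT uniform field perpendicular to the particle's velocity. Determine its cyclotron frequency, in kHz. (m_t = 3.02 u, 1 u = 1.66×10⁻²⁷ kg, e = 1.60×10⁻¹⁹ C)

f ≈ 8.69 kHz

f = qB/(2πm) = (1×1.60×10^-19)(1.71×10^-3) / [2π(5.01×10^-27)] = 8690 Hz.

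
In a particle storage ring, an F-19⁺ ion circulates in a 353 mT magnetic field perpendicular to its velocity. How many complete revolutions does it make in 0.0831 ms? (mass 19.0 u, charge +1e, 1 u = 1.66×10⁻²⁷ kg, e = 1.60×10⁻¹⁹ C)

T = 2πm/(qB) = 2π(3.154×10^-26) / [(1×1.60×10^-19)(0.353)] = 3.5087×10^-6 s.
N = t/T = 8.31×10^-5 / 3.5087×10^-6 ≈ 23.68, so 23 complete revolutions.

N = 23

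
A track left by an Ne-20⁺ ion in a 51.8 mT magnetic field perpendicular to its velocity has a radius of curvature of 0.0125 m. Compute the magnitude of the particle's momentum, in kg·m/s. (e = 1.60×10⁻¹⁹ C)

p ≈ 1.04×10^-22 kg·m/s

Since qvB = mv²/r, the momentum p = mv = qBr.
p = (1×1.60×10^-19)(0.0518)(0.0125) = 1.04×10^-22 kg·m/s.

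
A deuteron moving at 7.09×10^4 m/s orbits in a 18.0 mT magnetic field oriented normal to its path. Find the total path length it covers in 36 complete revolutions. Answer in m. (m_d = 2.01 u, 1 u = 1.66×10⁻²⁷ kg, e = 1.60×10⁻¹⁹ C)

r = mv/(qB) = 0.0821 m, so one revolution covers 2πr = 0.516 m.
In 36 revolutions: L = 36·2πr = 18.6 m.

L ≈ 18.6 m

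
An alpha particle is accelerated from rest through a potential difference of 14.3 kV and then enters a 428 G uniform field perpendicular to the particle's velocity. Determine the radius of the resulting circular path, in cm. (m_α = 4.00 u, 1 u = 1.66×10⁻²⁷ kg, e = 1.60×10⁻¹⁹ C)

The kinetic energy gained is K = qV = (2×1.60×10^-19)(1.43×10^4) = 4.58×10^-15 J.
v = √(2K/m) = 1.17×10^6 m/s.
r = mv/(qB) = (6.64×10^-27)(1.17×10^6) / [(2×1.60×10^-19)(0.0428)] = 0.569 m.

r ≈ 56.9 cm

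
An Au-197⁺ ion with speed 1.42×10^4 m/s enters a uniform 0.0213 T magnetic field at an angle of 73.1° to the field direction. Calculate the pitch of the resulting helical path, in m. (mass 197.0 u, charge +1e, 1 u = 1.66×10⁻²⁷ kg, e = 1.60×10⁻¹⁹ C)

pitch ≈ 2.49 m

The velocity component along B is v∥ = v cos73.1° = 4130 m/s.
The cyclotron period T = 2πm/(qB) = 6.03×10^-4 s is set by m, q, B alone.
Pitch = v∥·T = (4130)(6.03×10^-4) = 2.49 m.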